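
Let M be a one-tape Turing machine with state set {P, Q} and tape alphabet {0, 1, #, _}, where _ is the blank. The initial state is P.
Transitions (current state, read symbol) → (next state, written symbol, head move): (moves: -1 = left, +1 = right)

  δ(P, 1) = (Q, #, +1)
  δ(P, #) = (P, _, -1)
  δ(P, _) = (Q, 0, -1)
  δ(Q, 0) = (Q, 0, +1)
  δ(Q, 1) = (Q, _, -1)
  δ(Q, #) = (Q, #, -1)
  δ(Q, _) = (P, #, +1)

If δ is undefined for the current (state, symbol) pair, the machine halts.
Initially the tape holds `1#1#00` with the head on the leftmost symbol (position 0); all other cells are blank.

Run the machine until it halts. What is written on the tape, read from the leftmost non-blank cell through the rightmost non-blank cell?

#0__#1#00

state=P head=0 tape=___[1]#1#00   (P,1)→(Q,#,+1)
state=Q head=1 tape=___#[#]1#00   (Q,#)→(Q,#,-1)
state=Q head=0 tape=___[#]#1#00   (Q,#)→(Q,#,-1)
state=Q head=-1 tape=__[_]##1#00   (Q,_)→(P,#,+1)
state=P head=0 tape=__#[#]#1#00   (P,#)→(P,_,-1)
state=P head=-1 tape=__[#]_#1#00   (P,#)→(P,_,-1)
state=P head=-2 tape=_[_]__#1#00   (P,_)→(Q,0,-1)
state=Q head=-3 tape=[_]0__#1#00   (Q,_)→(P,#,+1)
state=P head=-2 tape=#[0]__#1#00
The non-blank tape span at halt is #0__#1#00.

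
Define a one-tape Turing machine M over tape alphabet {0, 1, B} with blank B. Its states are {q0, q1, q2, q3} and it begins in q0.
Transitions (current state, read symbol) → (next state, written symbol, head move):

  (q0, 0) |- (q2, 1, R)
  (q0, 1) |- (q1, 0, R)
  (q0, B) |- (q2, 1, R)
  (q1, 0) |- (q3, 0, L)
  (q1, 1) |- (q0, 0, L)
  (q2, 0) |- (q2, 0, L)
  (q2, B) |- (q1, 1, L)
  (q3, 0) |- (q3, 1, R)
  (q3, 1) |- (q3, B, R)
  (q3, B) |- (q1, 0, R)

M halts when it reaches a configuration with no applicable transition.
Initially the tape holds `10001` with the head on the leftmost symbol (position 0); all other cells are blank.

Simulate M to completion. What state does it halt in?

q1

q0 | [1]0001BB   read 1 → write 0, move R, go to q1
q1 | 0[0]001BB   read 0 → write 0, move L, go to q3
q3 | [0]0001BB   read 0 → write 1, move R, go to q3
q3 | 1[0]001BB   read 0 → write 1, move R, go to q3
q3 | 11[0]01BB   read 0 → write 1, move R, go to q3
q3 | 111[0]1BB   read 0 → write 1, move R, go to q3
q3 | 1111[1]BB   read 1 → write B, move R, go to q3
q3 | 1111B[B]B   read B → write 0, move R, go to q1
q1 | 1111B0[B]
No transition is defined for (q1, B); M halts in state q1.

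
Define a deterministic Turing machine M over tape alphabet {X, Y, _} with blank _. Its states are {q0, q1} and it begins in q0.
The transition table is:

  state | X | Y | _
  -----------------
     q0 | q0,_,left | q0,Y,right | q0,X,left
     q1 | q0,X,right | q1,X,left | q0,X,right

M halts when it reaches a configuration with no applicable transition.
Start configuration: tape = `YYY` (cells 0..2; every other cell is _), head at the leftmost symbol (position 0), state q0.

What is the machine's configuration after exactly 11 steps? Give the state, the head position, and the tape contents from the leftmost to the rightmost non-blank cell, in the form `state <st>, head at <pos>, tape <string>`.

state q0, head at 3, tape YYY

state=q0 head=0 tape=[Y]YY_   (q0,Y)→(q0,Y,right)
state=q0 head=1 tape=Y[Y]Y_   (q0,Y)→(q0,Y,right)
state=q0 head=2 tape=YY[Y]_   (q0,Y)→(q0,Y,right)
state=q0 head=3 tape=YYY[_]   (q0,_)→(q0,X,left)
state=q0 head=2 tape=YY[Y]X   (q0,Y)→(q0,Y,right)
state=q0 head=3 tape=YYY[X]   (q0,X)→(q0,_,left)
state=q0 head=2 tape=YY[Y]_   (q0,Y)→(q0,Y,right)
state=q0 head=3 tape=YYY[_]   (q0,_)→(q0,X,left)
state=q0 head=2 tape=YY[Y]X   (q0,Y)→(q0,Y,right)
state=q0 head=3 tape=YYY[X]   (q0,X)→(q0,_,left)
state=q0 head=2 tape=YY[Y]_   (q0,Y)→(q0,Y,right)
state=q0 head=3 tape=YYY[_]
After 11 steps: state q0, head at 3, tape YYY.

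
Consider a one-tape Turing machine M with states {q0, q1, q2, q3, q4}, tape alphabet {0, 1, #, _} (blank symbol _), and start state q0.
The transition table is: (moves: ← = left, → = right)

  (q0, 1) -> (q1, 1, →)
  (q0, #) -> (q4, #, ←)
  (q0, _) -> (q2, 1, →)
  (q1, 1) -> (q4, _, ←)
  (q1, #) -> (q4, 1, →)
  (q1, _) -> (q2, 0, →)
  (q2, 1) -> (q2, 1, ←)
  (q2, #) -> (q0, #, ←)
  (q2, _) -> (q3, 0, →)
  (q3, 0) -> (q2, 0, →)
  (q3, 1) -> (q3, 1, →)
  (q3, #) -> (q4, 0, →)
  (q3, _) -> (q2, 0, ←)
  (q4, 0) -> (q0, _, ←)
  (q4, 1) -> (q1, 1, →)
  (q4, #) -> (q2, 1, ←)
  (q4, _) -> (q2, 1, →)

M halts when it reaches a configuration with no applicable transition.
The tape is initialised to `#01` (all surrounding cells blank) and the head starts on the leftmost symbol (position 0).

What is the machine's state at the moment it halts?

state=q0 head=0 tape=_[#]01   (q0,#)→(q4,#,←)
state=q4 head=-1 tape=[_]#01   (q4,_)→(q2,1,→)
state=q2 head=0 tape=1[#]01   (q2,#)→(q0,#,←)
state=q0 head=-1 tape=[1]#01   (q0,1)→(q1,1,→)
state=q1 head=0 tape=1[#]01   (q1,#)→(q4,1,→)
state=q4 head=1 tape=11[0]1   (q4,0)→(q0,_,←)
state=q0 head=0 tape=1[1]_1   (q0,1)→(q1,1,→)
state=q1 head=1 tape=11[_]1   (q1,_)→(q2,0,→)
state=q2 head=2 tape=110[1]   (q2,1)→(q2,1,←)
state=q2 head=1 tape=11[0]1
No transition is defined for (q2, 0); M halts in state q2.

q2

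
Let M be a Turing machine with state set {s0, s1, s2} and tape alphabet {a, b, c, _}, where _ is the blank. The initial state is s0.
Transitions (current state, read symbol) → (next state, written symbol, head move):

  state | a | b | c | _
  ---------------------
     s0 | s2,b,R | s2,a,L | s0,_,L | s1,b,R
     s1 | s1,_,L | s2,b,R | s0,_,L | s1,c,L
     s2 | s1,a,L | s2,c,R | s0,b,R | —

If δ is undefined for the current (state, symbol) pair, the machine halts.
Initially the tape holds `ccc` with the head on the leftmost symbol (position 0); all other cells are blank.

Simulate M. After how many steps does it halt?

s0 | __[c]cc   read c → write _, move L, go to s0
s0 | _[_]_cc   read _ → write b, move R, go to s1
s1 | _b[_]cc   read _ → write c, move L, go to s1
s1 | _[b]ccc   read b → write b, move R, go to s2
s2 | _b[c]cc   read c → write b, move R, go to s0
s0 | _bb[c]c   read c → write _, move L, go to s0
s0 | _b[b]_c   read b → write a, move L, go to s2
s2 | _[b]a_c   read b → write c, move R, go to s2
s2 | _c[a]_c   read a → write a, move L, go to s1
s1 | _[c]a_c   read c → write _, move L, go to s0
s0 | [_]_a_c   read _ → write b, move R, go to s1
s1 | b[_]a_c   read _ → write c, move L, go to s1
s1 | [b]ca_c   read b → write b, move R, go to s2
s2 | b[c]a_c   read c → write b, move R, go to s0
s0 | bb[a]_c   read a → write b, move R, go to s2
s2 | bbb[_]c
M halts after 15 transitions.

15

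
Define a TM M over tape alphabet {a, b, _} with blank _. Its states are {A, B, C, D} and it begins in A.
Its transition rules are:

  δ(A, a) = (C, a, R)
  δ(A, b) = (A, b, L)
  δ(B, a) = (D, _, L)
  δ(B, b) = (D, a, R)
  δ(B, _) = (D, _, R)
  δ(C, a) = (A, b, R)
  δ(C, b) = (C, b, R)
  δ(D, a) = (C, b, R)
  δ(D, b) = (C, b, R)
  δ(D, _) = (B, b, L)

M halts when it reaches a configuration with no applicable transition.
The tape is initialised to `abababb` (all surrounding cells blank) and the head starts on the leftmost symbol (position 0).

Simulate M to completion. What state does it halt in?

C

state=A head=0 tape=[a]bababb_   (A,a)→(C,a,R)
state=C head=1 tape=a[b]ababb_   (C,b)→(C,b,R)
state=C head=2 tape=ab[a]babb_   (C,a)→(A,b,R)
state=A head=3 tape=abb[b]abb_   (A,b)→(A,b,L)
state=A head=2 tape=ab[b]babb_   (A,b)→(A,b,L)
state=A head=1 tape=a[b]bbabb_   (A,b)→(A,b,L)
state=A head=0 tape=[a]bbbabb_   (A,a)→(C,a,R)
state=C head=1 tape=a[b]bbabb_   (C,b)→(C,b,R)
state=C head=2 tape=ab[b]babb_   (C,b)→(C,b,R)
state=C head=3 tape=abb[b]abb_   (C,b)→(C,b,R)
state=C head=4 tape=abbb[a]bb_   (C,a)→(A,b,R)
state=A head=5 tape=abbbb[b]b_   (A,b)→(A,b,L)
state=A head=4 tape=abbb[b]bb_   (A,b)→(A,b,L)
state=A head=3 tape=abb[b]bbb_   (A,b)→(A,b,L)
state=A head=2 tape=ab[b]bbbb_   (A,b)→(A,b,L)
state=A head=1 tape=a[b]bbbbb_   (A,b)→(A,b,L)
state=A head=0 tape=[a]bbbbbb_   (A,a)→(C,a,R)
state=C head=1 tape=a[b]bbbbb_   (C,b)→(C,b,R)
state=C head=2 tape=ab[b]bbbb_   (C,b)→(C,b,R)
state=C head=3 tape=abb[b]bbb_   (C,b)→(C,b,R)
state=C head=4 tape=abbb[b]bb_   (C,b)→(C,b,R)
state=C head=5 tape=abbbb[b]b_   (C,b)→(C,b,R)
state=C head=6 tape=abbbbb[b]_   (C,b)→(C,b,R)
state=C head=7 tape=abbbbbb[_]
No transition is defined for (C, _); M halts in state C.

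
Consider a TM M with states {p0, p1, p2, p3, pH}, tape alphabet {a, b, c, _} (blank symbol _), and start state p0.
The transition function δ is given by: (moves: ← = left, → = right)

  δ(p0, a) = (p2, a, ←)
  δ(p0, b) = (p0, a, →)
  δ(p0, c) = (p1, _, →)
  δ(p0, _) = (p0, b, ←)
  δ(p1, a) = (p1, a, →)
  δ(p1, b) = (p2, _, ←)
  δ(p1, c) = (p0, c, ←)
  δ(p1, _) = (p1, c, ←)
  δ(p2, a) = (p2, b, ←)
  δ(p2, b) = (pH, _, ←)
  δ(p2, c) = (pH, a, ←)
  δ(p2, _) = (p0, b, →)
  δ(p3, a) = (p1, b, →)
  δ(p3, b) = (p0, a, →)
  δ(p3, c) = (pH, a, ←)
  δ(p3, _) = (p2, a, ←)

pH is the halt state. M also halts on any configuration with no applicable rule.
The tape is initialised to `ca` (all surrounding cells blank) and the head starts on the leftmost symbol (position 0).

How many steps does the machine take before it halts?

9

state=p0 head=0 tape=_[c]a_   (p0,c)→(p1,_,→)
state=p1 head=1 tape=__[a]_   (p1,a)→(p1,a,→)
state=p1 head=2 tape=__a[_]   (p1,_)→(p1,c,←)
state=p1 head=1 tape=__[a]c   (p1,a)→(p1,a,→)
state=p1 head=2 tape=__a[c]   (p1,c)→(p0,c,←)
state=p0 head=1 tape=__[a]c   (p0,a)→(p2,a,←)
state=p2 head=0 tape=_[_]ac   (p2,_)→(p0,b,→)
state=p0 head=1 tape=_b[a]c   (p0,a)→(p2,a,←)
state=p2 head=0 tape=_[b]ac   (p2,b)→(pH,_,←)
state=pH head=-1 tape=[_]_ac
M halts after 9 transitions.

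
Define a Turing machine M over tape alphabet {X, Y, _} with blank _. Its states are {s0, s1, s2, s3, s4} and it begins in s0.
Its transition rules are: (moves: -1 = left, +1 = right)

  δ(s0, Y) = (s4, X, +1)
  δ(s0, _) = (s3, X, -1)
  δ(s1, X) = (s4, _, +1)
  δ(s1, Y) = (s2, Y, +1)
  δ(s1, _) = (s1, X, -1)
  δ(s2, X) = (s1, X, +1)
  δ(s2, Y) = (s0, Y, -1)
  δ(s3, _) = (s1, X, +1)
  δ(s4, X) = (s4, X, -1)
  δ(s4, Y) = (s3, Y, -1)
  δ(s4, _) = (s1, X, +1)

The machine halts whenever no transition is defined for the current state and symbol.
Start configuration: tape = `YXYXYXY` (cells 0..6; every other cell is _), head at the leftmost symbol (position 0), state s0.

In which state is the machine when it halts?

s0 | _[Y]XYXYXY_   read Y → write X, move +1, go to s4
s4 | _X[X]YXYXY_   read X → write X, move -1, go to s4
s4 | _[X]XYXYXY_   read X → write X, move -1, go to s4
s4 | [_]XXYXYXY_   read _ → write X, move +1, go to s1
s1 | X[X]XYXYXY_   read X → write _, move +1, go to s4
s4 | X_[X]YXYXY_   read X → write X, move -1, go to s4
s4 | X[_]XYXYXY_   read _ → write X, move +1, go to s1
s1 | XX[X]YXYXY_   read X → write _, move +1, go to s4
s4 | XX_[Y]XYXY_   read Y → write Y, move -1, go to s3
s3 | XX[_]YXYXY_   read _ → write X, move +1, go to s1
s1 | XXX[Y]XYXY_   read Y → write Y, move +1, go to s2
s2 | XXXY[X]YXY_   read X → write X, move +1, go to s1
s1 | XXXYX[Y]XY_   read Y → write Y, move +1, go to s2
s2 | XXXYXY[X]Y_   read X → write X, move +1, go to s1
s1 | XXXYXYX[Y]_   read Y → write Y, move +1, go to s2
s2 | XXXYXYXY[_]
No transition is defined for (s2, _); M halts in state s2.

s2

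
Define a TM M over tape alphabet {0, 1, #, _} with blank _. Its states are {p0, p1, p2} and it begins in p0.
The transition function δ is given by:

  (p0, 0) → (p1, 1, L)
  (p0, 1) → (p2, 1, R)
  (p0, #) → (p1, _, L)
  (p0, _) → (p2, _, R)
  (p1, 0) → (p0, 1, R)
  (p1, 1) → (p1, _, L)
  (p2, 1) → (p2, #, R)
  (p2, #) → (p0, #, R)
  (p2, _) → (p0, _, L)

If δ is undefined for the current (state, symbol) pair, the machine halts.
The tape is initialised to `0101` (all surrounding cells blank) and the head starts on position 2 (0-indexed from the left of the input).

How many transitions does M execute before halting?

8

p0 | 01[0]1_   read 0 → write 1, move L, go to p1
p1 | 0[1]11_   read 1 → write _, move L, go to p1
p1 | [0]_11_   read 0 → write 1, move R, go to p0
p0 | 1[_]11_   read _ → write _, move R, go to p2
p2 | 1_[1]1_   read 1 → write #, move R, go to p2
p2 | 1_#[1]_   read 1 → write #, move R, go to p2
p2 | 1_##[_]   read _ → write _, move L, go to p0
p0 | 1_#[#]_   read # → write _, move L, go to p1
p1 | 1_[#]__
M halts after 8 transitions.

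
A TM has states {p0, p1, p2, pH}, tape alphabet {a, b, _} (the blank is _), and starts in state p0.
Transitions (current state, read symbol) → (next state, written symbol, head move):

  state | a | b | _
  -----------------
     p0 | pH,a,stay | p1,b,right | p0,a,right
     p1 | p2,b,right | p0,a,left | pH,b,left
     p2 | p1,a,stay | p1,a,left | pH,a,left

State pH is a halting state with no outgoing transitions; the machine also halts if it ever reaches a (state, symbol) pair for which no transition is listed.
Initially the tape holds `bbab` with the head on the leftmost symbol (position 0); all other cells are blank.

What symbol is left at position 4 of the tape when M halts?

p0 | [b]bab_   read b → write b, move right, go to p1
p1 | b[b]ab_   read b → write a, move left, go to p0
p0 | [b]aab_   read b → write b, move right, go to p1
p1 | b[a]ab_   read a → write b, move right, go to p2
p2 | bb[a]b_   read a → write a, move stay, go to p1
p1 | bb[a]b_   read a → write b, move right, go to p2
p2 | bbb[b]_   read b → write a, move left, go to p1
p1 | bb[b]a_   read b → write a, move left, go to p0
p0 | b[b]aa_   read b → write b, move right, go to p1
p1 | bb[a]a_   read a → write b, move right, go to p2
p2 | bbb[a]_   read a → write a, move stay, go to p1
p1 | bbb[a]_   read a → write b, move right, go to p2
p2 | bbbb[_]   read _ → write a, move left, go to pH
pH | bbb[b]a
Cell 4 holds a when M halts.

a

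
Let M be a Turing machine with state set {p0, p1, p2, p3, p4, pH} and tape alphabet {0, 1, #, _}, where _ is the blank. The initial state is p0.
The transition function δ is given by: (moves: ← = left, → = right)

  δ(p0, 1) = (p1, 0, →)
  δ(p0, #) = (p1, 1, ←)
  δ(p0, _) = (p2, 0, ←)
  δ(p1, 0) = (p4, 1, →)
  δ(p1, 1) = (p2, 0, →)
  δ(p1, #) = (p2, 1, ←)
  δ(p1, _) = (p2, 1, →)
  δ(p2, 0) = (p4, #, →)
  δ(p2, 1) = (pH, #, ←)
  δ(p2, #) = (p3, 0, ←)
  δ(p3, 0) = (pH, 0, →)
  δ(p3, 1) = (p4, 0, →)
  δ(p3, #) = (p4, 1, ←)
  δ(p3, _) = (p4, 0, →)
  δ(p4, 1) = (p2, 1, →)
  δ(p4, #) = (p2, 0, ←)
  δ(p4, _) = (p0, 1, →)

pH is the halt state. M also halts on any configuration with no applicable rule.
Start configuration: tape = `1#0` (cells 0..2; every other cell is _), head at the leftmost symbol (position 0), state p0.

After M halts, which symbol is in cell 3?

state=p0 head=0 tape=[1]#0__   (p0,1)→(p1,0,→)
state=p1 head=1 tape=0[#]0__   (p1,#)→(p2,1,←)
state=p2 head=0 tape=[0]10__   (p2,0)→(p4,#,→)
state=p4 head=1 tape=#[1]0__   (p4,1)→(p2,1,→)
state=p2 head=2 tape=#1[0]__   (p2,0)→(p4,#,→)
state=p4 head=3 tape=#1#[_]_   (p4,_)→(p0,1,→)
state=p0 head=4 tape=#1#1[_]   (p0,_)→(p2,0,←)
state=p2 head=3 tape=#1#[1]0   (p2,1)→(pH,#,←)
state=pH head=2 tape=#1[#]#0
Cell 3 holds # when M halts.

#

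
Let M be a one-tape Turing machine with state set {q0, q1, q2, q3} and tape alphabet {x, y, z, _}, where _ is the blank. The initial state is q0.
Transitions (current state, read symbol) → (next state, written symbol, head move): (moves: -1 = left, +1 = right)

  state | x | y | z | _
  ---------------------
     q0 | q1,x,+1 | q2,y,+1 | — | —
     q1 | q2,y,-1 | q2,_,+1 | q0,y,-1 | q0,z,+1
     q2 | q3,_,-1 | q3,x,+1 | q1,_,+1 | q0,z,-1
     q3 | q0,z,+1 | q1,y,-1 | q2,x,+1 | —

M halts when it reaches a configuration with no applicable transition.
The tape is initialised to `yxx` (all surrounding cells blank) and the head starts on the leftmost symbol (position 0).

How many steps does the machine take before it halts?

14

q0 | _[y]xx_   read y → write y, move +1, go to q2
q2 | _y[x]x_   read x → write _, move -1, go to q3
q3 | _[y]_x_   read y → write y, move -1, go to q1
q1 | [_]y_x_   read _ → write z, move +1, go to q0
q0 | z[y]_x_   read y → write y, move +1, go to q2
q2 | zy[_]x_   read _ → write z, move -1, go to q0
q0 | z[y]zx_   read y → write y, move +1, go to q2
q2 | zy[z]x_   read z → write _, move +1, go to q1
q1 | zy_[x]_   read x → write y, move -1, go to q2
q2 | zy[_]y_   read _ → write z, move -1, go to q0
q0 | z[y]zy_   read y → write y, move +1, go to q2
q2 | zy[z]y_   read z → write _, move +1, go to q1
q1 | zy_[y]_   read y → write _, move +1, go to q2
q2 | zy__[_]   read _ → write z, move -1, go to q0
q0 | zy_[_]z
M halts after 14 transitions.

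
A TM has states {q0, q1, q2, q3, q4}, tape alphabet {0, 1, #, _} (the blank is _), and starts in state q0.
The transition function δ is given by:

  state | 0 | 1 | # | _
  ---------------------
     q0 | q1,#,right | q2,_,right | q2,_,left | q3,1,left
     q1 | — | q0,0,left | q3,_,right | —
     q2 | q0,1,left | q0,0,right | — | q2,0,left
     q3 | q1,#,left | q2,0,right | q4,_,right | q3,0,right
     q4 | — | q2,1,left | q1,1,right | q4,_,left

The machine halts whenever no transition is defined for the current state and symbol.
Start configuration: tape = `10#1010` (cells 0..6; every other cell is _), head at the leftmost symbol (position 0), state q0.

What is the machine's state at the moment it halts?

q0 | ___[1]0#1010   read 1 → write _, move right, go to q2
q2 | ____[0]#1010   read 0 → write 1, move left, go to q0
q0 | ___[_]1#1010   read _ → write 1, move left, go to q3
q3 | __[_]11#1010   read _ → write 0, move right, go to q3
q3 | __0[1]1#1010   read 1 → write 0, move right, go to q2
q2 | __00[1]#1010   read 1 → write 0, move right, go to q0
q0 | __000[#]1010   read # → write _, move left, go to q2
q2 | __00[0]_1010   read 0 → write 1, move left, go to q0
q0 | __0[0]1_1010   read 0 → write #, move right, go to q1
q1 | __0#[1]_1010   read 1 → write 0, move left, go to q0
q0 | __0[#]0_1010   read # → write _, move left, go to q2
q2 | __[0]_0_1010   read 0 → write 1, move left, go to q0
q0 | _[_]1_0_1010   read _ → write 1, move left, go to q3
q3 | [_]11_0_1010   read _ → write 0, move right, go to q3
q3 | 0[1]1_0_1010   read 1 → write 0, move right, go to q2
q2 | 00[1]_0_1010   read 1 → write 0, move right, go to q0
q0 | 000[_]0_1010   read _ → write 1, move left, go to q3
q3 | 00[0]10_1010   read 0 → write #, move left, go to q1
q1 | 0[0]#10_1010
No transition is defined for (q1, 0); M halts in state q1.

q1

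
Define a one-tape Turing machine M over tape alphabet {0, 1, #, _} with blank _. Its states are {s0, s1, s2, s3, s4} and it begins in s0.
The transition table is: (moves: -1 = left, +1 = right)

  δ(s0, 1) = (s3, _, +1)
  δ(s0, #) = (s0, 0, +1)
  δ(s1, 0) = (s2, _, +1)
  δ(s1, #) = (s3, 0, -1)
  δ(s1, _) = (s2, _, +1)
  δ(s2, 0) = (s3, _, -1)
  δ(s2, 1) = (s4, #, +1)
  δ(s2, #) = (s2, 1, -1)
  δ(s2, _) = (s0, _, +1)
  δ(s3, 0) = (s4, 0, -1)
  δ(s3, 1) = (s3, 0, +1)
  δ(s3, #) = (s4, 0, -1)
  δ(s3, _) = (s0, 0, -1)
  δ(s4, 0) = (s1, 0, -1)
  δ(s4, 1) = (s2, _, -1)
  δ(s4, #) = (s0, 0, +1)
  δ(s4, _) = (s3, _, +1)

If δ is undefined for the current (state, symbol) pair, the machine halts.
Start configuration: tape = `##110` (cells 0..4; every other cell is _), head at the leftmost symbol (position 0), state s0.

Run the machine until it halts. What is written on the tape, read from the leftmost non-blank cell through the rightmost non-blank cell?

state=s0 head=0 tape=[#]#110   (s0,#)→(s0,0,+1)
state=s0 head=1 tape=0[#]110   (s0,#)→(s0,0,+1)
state=s0 head=2 tape=00[1]10   (s0,1)→(s3,_,+1)
state=s3 head=3 tape=00_[1]0   (s3,1)→(s3,0,+1)
state=s3 head=4 tape=00_0[0]   (s3,0)→(s4,0,-1)
state=s4 head=3 tape=00_[0]0   (s4,0)→(s1,0,-1)
state=s1 head=2 tape=00[_]00   (s1,_)→(s2,_,+1)
state=s2 head=3 tape=00_[0]0   (s2,0)→(s3,_,-1)
state=s3 head=2 tape=00[_]_0   (s3,_)→(s0,0,-1)
state=s0 head=1 tape=0[0]0_0
The non-blank tape span at halt is 000_0.

000_0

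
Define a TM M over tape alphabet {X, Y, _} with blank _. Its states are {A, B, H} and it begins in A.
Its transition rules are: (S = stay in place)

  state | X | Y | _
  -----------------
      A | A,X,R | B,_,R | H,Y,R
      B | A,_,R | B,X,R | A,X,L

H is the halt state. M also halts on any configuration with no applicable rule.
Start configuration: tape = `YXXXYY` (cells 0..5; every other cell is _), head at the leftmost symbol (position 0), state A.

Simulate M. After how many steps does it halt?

10

A | [Y]XXXYY___   read Y → write _, move R, go to B
B | _[X]XXYY___   read X → write _, move R, go to A
A | __[X]XYY___   read X → write X, move R, go to A
A | __X[X]YY___   read X → write X, move R, go to A
A | __XX[Y]Y___   read Y → write _, move R, go to B
B | __XX_[Y]___   read Y → write X, move R, go to B
B | __XX_X[_]__   read _ → write X, move L, go to A
A | __XX_[X]X__   read X → write X, move R, go to A
A | __XX_X[X]__   read X → write X, move R, go to A
A | __XX_XX[_]_   read _ → write Y, move R, go to H
H | __XX_XXY[_]
M halts after 10 transitions.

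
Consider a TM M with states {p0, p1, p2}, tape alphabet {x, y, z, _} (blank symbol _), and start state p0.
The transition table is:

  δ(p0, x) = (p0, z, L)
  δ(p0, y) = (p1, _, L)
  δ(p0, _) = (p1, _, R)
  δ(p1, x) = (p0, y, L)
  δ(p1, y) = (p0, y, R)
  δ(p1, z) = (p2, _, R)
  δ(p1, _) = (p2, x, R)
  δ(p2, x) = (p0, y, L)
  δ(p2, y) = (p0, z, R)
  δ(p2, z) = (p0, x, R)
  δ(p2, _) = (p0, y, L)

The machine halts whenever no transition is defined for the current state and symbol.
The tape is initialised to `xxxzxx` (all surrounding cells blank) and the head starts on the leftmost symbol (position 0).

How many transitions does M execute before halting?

14

p0 | _[x]xxzxx   read x → write z, move L, go to p0
p0 | [_]zxxzxx   read _ → write _, move R, go to p1
p1 | _[z]xxzxx   read z → write _, move R, go to p2
p2 | __[x]xzxx   read x → write y, move L, go to p0
p0 | _[_]yxzxx   read _ → write _, move R, go to p1
p1 | __[y]xzxx   read y → write y, move R, go to p0
p0 | __y[x]zxx   read x → write z, move L, go to p0
p0 | __[y]zzxx   read y → write _, move L, go to p1
p1 | _[_]_zzxx   read _ → write x, move R, go to p2
p2 | _x[_]zzxx   read _ → write y, move L, go to p0
p0 | _[x]yzzxx   read x → write z, move L, go to p0
p0 | [_]zyzzxx   read _ → write _, move R, go to p1
p1 | _[z]yzzxx   read z → write _, move R, go to p2
p2 | __[y]zzxx   read y → write z, move R, go to p0
p0 | __z[z]zxx
M halts after 14 transitions.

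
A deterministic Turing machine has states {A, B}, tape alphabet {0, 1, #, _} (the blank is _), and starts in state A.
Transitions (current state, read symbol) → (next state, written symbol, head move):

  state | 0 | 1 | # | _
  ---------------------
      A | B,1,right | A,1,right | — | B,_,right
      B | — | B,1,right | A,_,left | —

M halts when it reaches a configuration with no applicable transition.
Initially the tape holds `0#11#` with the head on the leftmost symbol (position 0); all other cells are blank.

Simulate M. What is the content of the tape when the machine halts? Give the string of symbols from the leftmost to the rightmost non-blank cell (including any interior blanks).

1_11

A | [0]#11#_   read 0 → write 1, move right, go to B
B | 1[#]11#_   read # → write _, move left, go to A
A | [1]_11#_   read 1 → write 1, move right, go to A
A | 1[_]11#_   read _ → write _, move right, go to B
B | 1_[1]1#_   read 1 → write 1, move right, go to B
B | 1_1[1]#_   read 1 → write 1, move right, go to B
B | 1_11[#]_   read # → write _, move left, go to A
A | 1_1[1]__   read 1 → write 1, move right, go to A
A | 1_11[_]_   read _ → write _, move right, go to B
B | 1_11_[_]
The non-blank tape span at halt is 1_11.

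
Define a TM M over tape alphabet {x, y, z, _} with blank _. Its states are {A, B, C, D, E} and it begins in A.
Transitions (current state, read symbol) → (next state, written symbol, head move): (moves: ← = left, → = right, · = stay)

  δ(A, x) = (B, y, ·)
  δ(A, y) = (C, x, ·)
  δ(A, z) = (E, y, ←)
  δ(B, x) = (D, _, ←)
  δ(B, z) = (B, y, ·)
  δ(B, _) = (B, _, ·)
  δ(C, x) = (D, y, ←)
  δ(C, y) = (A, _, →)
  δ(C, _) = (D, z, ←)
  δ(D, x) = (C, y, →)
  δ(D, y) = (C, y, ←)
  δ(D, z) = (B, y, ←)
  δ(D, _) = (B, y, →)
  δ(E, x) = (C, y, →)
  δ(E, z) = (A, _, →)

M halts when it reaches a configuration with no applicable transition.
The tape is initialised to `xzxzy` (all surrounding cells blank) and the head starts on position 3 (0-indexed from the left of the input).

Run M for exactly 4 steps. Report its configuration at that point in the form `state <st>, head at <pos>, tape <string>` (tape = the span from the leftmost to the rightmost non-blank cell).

state=A head=3 tape=xzx[z]y   (A,z)→(E,y,←)
state=E head=2 tape=xz[x]yy   (E,x)→(C,y,→)
state=C head=3 tape=xzy[y]y   (C,y)→(A,_,→)
state=A head=4 tape=xzy_[y]   (A,y)→(C,x,·)
state=C head=4 tape=xzy_[x]
After 4 steps: state C, head at 4, tape xzy_x.

state C, head at 4, tape xzy_x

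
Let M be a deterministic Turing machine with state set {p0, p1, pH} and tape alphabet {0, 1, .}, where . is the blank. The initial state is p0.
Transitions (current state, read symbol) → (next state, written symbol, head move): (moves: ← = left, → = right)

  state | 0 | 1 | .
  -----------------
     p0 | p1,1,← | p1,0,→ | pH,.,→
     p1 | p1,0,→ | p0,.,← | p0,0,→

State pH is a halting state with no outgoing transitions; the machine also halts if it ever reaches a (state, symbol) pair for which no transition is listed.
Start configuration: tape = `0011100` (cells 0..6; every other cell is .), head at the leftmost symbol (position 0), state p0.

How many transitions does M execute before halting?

16

p0 | ..[0]011100   read 0 → write 1, move ←, go to p1
p1 | .[.]1011100   read . → write 0, move →, go to p0
p0 | .0[1]011100   read 1 → write 0, move →, go to p1
p1 | .00[0]11100   read 0 → write 0, move →, go to p1
p1 | .000[1]1100   read 1 → write ., move ←, go to p0
p0 | .00[0].1100   read 0 → write 1, move ←, go to p1
p1 | .0[0]1.1100   read 0 → write 0, move →, go to p1
p1 | .00[1].1100   read 1 → write ., move ←, go to p0
p0 | .0[0]..1100   read 0 → write 1, move ←, go to p1
p1 | .[0]1..1100   read 0 → write 0, move →, go to p1
p1 | .0[1]..1100   read 1 → write ., move ←, go to p0
p0 | .[0]...1100   read 0 → write 1, move ←, go to p1
p1 | [.]1...1100   read . → write 0, move →, go to p0
p0 | 0[1]...1100   read 1 → write 0, move →, go to p1
p1 | 00[.]..1100   read . → write 0, move →, go to p0
p0 | 000[.].1100   read . → write ., move →, go to pH
pH | 000.[.]1100
M halts after 16 transitions.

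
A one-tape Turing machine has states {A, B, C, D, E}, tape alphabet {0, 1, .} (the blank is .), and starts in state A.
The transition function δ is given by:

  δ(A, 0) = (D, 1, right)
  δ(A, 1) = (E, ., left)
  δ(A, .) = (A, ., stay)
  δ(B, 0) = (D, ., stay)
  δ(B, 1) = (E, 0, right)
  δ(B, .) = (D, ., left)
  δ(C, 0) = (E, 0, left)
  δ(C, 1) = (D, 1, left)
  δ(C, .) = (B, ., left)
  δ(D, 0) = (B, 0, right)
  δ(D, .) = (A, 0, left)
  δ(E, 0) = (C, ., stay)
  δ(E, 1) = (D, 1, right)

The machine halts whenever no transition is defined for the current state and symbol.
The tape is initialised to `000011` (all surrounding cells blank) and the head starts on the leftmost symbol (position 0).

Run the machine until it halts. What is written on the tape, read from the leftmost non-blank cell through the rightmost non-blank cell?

state=A head=0 tape=.[0]00011.   (A,0)→(D,1,right)
state=D head=1 tape=.1[0]0011.   (D,0)→(B,0,right)
state=B head=2 tape=.10[0]011.   (B,0)→(D,.,stay)
state=D head=2 tape=.10[.]011.   (D,.)→(A,0,left)
state=A head=1 tape=.1[0]0011.   (A,0)→(D,1,right)
state=D head=2 tape=.11[0]011.   (D,0)→(B,0,right)
state=B head=3 tape=.110[0]11.   (B,0)→(D,.,stay)
state=D head=3 tape=.110[.]11.   (D,.)→(A,0,left)
state=A head=2 tape=.11[0]011.   (A,0)→(D,1,right)
state=D head=3 tape=.111[0]11.   (D,0)→(B,0,right)
state=B head=4 tape=.1110[1]1.   (B,1)→(E,0,right)
state=E head=5 tape=.11100[1].   (E,1)→(D,1,right)
state=D head=6 tape=.111001[.]   (D,.)→(A,0,left)
state=A head=5 tape=.11100[1]0   (A,1)→(E,.,left)
state=E head=4 tape=.1110[0].0   (E,0)→(C,.,stay)
state=C head=4 tape=.1110[.].0   (C,.)→(B,.,left)
state=B head=3 tape=.111[0]..0   (B,0)→(D,.,stay)
state=D head=3 tape=.111[.]..0   (D,.)→(A,0,left)
state=A head=2 tape=.11[1]0..0   (A,1)→(E,.,left)
state=E head=1 tape=.1[1].0..0   (E,1)→(D,1,right)
state=D head=2 tape=.11[.]0..0   (D,.)→(A,0,left)
state=A head=1 tape=.1[1]00..0   (A,1)→(E,.,left)
state=E head=0 tape=.[1].00..0   (E,1)→(D,1,right)
state=D head=1 tape=.1[.]00..0   (D,.)→(A,0,left)
state=A head=0 tape=.[1]000..0   (A,1)→(E,.,left)
state=E head=-1 tape=[.].000..0
The non-blank tape span at halt is 000..0.

000..0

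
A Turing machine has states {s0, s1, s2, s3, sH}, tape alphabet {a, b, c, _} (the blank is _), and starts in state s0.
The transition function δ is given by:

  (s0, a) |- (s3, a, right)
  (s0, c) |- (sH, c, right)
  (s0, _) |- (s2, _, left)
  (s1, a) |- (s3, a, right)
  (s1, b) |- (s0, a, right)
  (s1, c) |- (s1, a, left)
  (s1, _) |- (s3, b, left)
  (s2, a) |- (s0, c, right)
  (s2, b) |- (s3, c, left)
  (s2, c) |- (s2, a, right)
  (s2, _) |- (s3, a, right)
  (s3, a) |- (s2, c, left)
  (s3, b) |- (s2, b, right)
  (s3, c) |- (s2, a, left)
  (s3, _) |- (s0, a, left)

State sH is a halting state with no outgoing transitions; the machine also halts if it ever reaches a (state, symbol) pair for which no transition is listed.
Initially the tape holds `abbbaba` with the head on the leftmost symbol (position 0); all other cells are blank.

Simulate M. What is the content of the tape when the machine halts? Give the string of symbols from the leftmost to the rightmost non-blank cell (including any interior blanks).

ccccccba

s0 | _[a]bbbaba   read a → write a, move right, go to s3
s3 | _a[b]bbaba   read b → write b, move right, go to s2
s2 | _ab[b]baba   read b → write c, move left, go to s3
s3 | _a[b]cbaba   read b → write b, move right, go to s2
s2 | _ab[c]baba   read c → write a, move right, go to s2
s2 | _aba[b]aba   read b → write c, move left, go to s3
s3 | _ab[a]caba   read a → write c, move left, go to s2
s2 | _a[b]ccaba   read b → write c, move left, go to s3
s3 | _[a]cccaba   read a → write c, move left, go to s2
s2 | [_]ccccaba   read _ → write a, move right, go to s3
s3 | a[c]cccaba   read c → write a, move left, go to s2
s2 | [a]acccaba   read a → write c, move right, go to s0
s0 | c[a]cccaba   read a → write a, move right, go to s3
s3 | ca[c]ccaba   read c → write a, move left, go to s2
s2 | c[a]accaba   read a → write c, move right, go to s0
s0 | cc[a]ccaba   read a → write a, move right, go to s3
s3 | cca[c]caba   read c → write a, move left, go to s2
s2 | cc[a]acaba   read a → write c, move right, go to s0
s0 | ccc[a]caba   read a → write a, move right, go to s3
s3 | ccca[c]aba   read c → write a, move left, go to s2
s2 | ccc[a]aaba   read a → write c, move right, go to s0
s0 | cccc[a]aba   read a → write a, move right, go to s3
s3 | cccca[a]ba   read a → write c, move left, go to s2
s2 | cccc[a]cba   read a → write c, move right, go to s0
s0 | ccccc[c]ba   read c → write c, move right, go to sH
sH | cccccc[b]a
The non-blank tape span at halt is ccccccba.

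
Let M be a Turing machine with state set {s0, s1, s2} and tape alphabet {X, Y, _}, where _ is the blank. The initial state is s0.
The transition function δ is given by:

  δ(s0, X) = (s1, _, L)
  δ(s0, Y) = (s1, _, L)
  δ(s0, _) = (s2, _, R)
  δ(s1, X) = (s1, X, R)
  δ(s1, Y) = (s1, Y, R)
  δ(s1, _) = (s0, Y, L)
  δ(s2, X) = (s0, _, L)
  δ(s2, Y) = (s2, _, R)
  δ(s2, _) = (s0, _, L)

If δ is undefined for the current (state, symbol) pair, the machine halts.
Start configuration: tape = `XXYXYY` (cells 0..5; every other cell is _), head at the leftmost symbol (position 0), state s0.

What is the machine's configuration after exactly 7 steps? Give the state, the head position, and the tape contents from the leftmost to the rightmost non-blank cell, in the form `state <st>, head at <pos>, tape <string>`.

s0 | __[X]XYXYY   read X → write _, move L, go to s1
s1 | _[_]_XYXYY   read _ → write Y, move L, go to s0
s0 | [_]Y_XYXYY   read _ → write _, move R, go to s2
s2 | _[Y]_XYXYY   read Y → write _, move R, go to s2
s2 | __[_]XYXYY   read _ → write _, move L, go to s0
s0 | _[_]_XYXYY   read _ → write _, move R, go to s2
s2 | __[_]XYXYY   read _ → write _, move L, go to s0
s0 | _[_]_XYXYY
After 7 steps: state s0, head at -1, tape XYXYY.

state s0, head at -1, tape XYXYY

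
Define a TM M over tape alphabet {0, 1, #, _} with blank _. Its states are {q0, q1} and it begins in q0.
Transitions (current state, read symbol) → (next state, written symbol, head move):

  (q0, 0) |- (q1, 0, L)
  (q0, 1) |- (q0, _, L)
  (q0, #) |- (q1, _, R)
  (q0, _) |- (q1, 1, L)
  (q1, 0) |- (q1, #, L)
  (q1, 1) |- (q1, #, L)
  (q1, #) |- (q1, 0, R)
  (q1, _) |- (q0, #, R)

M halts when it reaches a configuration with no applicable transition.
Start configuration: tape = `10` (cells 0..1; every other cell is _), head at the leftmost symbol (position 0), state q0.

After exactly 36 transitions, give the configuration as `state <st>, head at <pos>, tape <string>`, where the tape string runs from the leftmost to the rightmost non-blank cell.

state=q0 head=0 tape=__[1]0____   (q0,1)→(q0,_,L)
state=q0 head=-1 tape=_[_]_0____   (q0,_)→(q1,1,L)
state=q1 head=-2 tape=[_]1_0____   (q1,_)→(q0,#,R)
state=q0 head=-1 tape=#[1]_0____   (q0,1)→(q0,_,L)
state=q0 head=-2 tape=[#]__0____   (q0,#)→(q1,_,R)
state=q1 head=-1 tape=_[_]_0____   (q1,_)→(q0,#,R)
state=q0 head=0 tape=_#[_]0____   (q0,_)→(q1,1,L)
state=q1 head=-1 tape=_[#]10____   (q1,#)→(q1,0,R)
state=q1 head=0 tape=_0[1]0____   (q1,1)→(q1,#,L)
state=q1 head=-1 tape=_[0]#0____   (q1,0)→(q1,#,L)
state=q1 head=-2 tape=[_]##0____   (q1,_)→(q0,#,R)
state=q0 head=-1 tape=#[#]#0____   (q0,#)→(q1,_,R)
state=q1 head=0 tape=#_[#]0____   (q1,#)→(q1,0,R)
state=q1 head=1 tape=#_0[0]____   (q1,0)→(q1,#,L)
state=q1 head=0 tape=#_[0]#____   (q1,0)→(q1,#,L)
state=q1 head=-1 tape=#[_]##____   (q1,_)→(q0,#,R)
state=q0 head=0 tape=##[#]#____   (q0,#)→(q1,_,R)
state=q1 head=1 tape=##_[#]____   (q1,#)→(q1,0,R)
state=q1 head=2 tape=##_0[_]___   (q1,_)→(q0,#,R)
state=q0 head=3 tape=##_0#[_]__   (q0,_)→(q1,1,L)
state=q1 head=2 tape=##_0[#]1__   (q1,#)→(q1,0,R)
state=q1 head=3 tape=##_00[1]__   (q1,1)→(q1,#,L)
state=q1 head=2 tape=##_0[0]#__   (q1,0)→(q1,#,L)
state=q1 head=1 tape=##_[0]##__   (q1,0)→(q1,#,L)
state=q1 head=0 tape=##[_]###__   (q1,_)→(q0,#,R)
state=q0 head=1 tape=###[#]##__   (q0,#)→(q1,_,R)
state=q1 head=2 tape=###_[#]#__   (q1,#)→(q1,0,R)
state=q1 head=3 tape=###_0[#]__   (q1,#)→(q1,0,R)
state=q1 head=4 tape=###_00[_]_   (q1,_)→(q0,#,R)
state=q0 head=5 tape=###_00#[_]   (q0,_)→(q1,1,L)
state=q1 head=4 tape=###_00[#]1   (q1,#)→(q1,0,R)
state=q1 head=5 tape=###_000[1]   (q1,1)→(q1,#,L)
state=q1 head=4 tape=###_00[0]#   (q1,0)→(q1,#,L)
state=q1 head=3 tape=###_0[0]##   (q1,0)→(q1,#,L)
state=q1 head=2 tape=###_[0]###   (q1,0)→(q1,#,L)
state=q1 head=1 tape=###[_]####   (q1,_)→(q0,#,R)
state=q0 head=2 tape=####[#]###
After 36 steps: state q0, head at 2, tape ########.

state q0, head at 2, tape ########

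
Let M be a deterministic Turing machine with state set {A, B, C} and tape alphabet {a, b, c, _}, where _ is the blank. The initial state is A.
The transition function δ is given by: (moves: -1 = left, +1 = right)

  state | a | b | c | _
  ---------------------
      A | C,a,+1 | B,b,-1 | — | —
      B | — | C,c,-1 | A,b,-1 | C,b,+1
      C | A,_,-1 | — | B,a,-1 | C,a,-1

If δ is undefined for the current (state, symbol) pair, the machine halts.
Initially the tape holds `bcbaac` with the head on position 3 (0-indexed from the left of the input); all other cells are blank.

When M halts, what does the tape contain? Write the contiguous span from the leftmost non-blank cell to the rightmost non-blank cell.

A | _bcb[a]ac   read a → write a, move +1, go to C
C | _bcba[a]c   read a → write _, move -1, go to A
A | _bcb[a]_c   read a → write a, move +1, go to C
C | _bcba[_]c   read _ → write a, move -1, go to C
C | _bcb[a]ac   read a → write _, move -1, go to A
A | _bc[b]_ac   read b → write b, move -1, go to B
B | _b[c]b_ac   read c → write b, move -1, go to A
A | _[b]bb_ac   read b → write b, move -1, go to B
B | [_]bbb_ac   read _ → write b, move +1, go to C
C | b[b]bb_ac
The non-blank tape span at halt is bbbb_ac.

bbbb_ac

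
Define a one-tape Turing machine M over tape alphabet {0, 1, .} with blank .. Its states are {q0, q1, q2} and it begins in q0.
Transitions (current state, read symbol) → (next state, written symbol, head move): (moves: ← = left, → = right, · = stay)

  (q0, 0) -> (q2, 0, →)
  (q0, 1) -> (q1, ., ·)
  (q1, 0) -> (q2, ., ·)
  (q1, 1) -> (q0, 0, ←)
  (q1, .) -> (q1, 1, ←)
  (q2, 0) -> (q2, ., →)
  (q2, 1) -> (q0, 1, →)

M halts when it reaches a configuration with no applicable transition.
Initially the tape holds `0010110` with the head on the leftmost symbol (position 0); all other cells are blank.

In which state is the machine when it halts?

state=q0 head=0 tape=[0]010110.   (q0,0)→(q2,0,→)
state=q2 head=1 tape=0[0]10110.   (q2,0)→(q2,.,→)
state=q2 head=2 tape=0.[1]0110.   (q2,1)→(q0,1,→)
state=q0 head=3 tape=0.1[0]110.   (q0,0)→(q2,0,→)
state=q2 head=4 tape=0.10[1]10.   (q2,1)→(q0,1,→)
state=q0 head=5 tape=0.101[1]0.   (q0,1)→(q1,.,·)
state=q1 head=5 tape=0.101[.]0.   (q1,.)→(q1,1,←)
state=q1 head=4 tape=0.10[1]10.   (q1,1)→(q0,0,←)
state=q0 head=3 tape=0.1[0]010.   (q0,0)→(q2,0,→)
state=q2 head=4 tape=0.10[0]10.   (q2,0)→(q2,.,→)
state=q2 head=5 tape=0.10.[1]0.   (q2,1)→(q0,1,→)
state=q0 head=6 tape=0.10.1[0].   (q0,0)→(q2,0,→)
state=q2 head=7 tape=0.10.10[.]
No transition is defined for (q2, .); M halts in state q2.

q2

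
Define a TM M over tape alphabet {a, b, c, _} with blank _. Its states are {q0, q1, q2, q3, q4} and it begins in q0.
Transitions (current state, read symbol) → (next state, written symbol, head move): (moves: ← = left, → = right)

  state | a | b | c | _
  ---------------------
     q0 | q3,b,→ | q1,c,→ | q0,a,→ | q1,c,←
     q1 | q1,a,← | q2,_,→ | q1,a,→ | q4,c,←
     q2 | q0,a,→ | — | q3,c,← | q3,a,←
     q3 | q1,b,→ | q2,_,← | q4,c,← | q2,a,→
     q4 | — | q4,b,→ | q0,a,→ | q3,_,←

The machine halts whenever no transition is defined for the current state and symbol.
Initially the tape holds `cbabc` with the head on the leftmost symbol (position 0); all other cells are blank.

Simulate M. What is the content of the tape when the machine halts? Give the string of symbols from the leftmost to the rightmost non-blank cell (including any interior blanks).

aab_acac

state=q0 head=0 tape=___[c]babc_   (q0,c)→(q0,a,→)
state=q0 head=1 tape=___a[b]abc_   (q0,b)→(q1,c,→)
state=q1 head=2 tape=___ac[a]bc_   (q1,a)→(q1,a,←)
state=q1 head=1 tape=___a[c]abc_   (q1,c)→(q1,a,→)
state=q1 head=2 tape=___aa[a]bc_   (q1,a)→(q1,a,←)
state=q1 head=1 tape=___a[a]abc_   (q1,a)→(q1,a,←)
state=q1 head=0 tape=___[a]aabc_   (q1,a)→(q1,a,←)
state=q1 head=-1 tape=__[_]aaabc_   (q1,_)→(q4,c,←)
state=q4 head=-2 tape=_[_]caaabc_   (q4,_)→(q3,_,←)
state=q3 head=-3 tape=[_]_caaabc_   (q3,_)→(q2,a,→)
state=q2 head=-2 tape=a[_]caaabc_   (q2,_)→(q3,a,←)
state=q3 head=-3 tape=[a]acaaabc_   (q3,a)→(q1,b,→)
state=q1 head=-2 tape=b[a]caaabc_   (q1,a)→(q1,a,←)
state=q1 head=-3 tape=[b]acaaabc_   (q1,b)→(q2,_,→)
state=q2 head=-2 tape=_[a]caaabc_   (q2,a)→(q0,a,→)
state=q0 head=-1 tape=_a[c]aaabc_   (q0,c)→(q0,a,→)
state=q0 head=0 tape=_aa[a]aabc_   (q0,a)→(q3,b,→)
state=q3 head=1 tape=_aab[a]abc_   (q3,a)→(q1,b,→)
state=q1 head=2 tape=_aabb[a]bc_   (q1,a)→(q1,a,←)
state=q1 head=1 tape=_aab[b]abc_   (q1,b)→(q2,_,→)
state=q2 head=2 tape=_aab_[a]bc_   (q2,a)→(q0,a,→)
state=q0 head=3 tape=_aab_a[b]c_   (q0,b)→(q1,c,→)
state=q1 head=4 tape=_aab_ac[c]_   (q1,c)→(q1,a,→)
state=q1 head=5 tape=_aab_aca[_]   (q1,_)→(q4,c,←)
state=q4 head=4 tape=_aab_ac[a]c
The non-blank tape span at halt is aab_acac.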